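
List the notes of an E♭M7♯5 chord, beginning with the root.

E♭M7♯5 is an augmented major seventh built on Eb.
root → Eb
3rd (major 3rd) → G
5th (augmented 5th) → B
7th (major 7th) → D

Eb – G – B – D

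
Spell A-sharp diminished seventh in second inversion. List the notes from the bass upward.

E G A♯ C♯

A-sharp diminished seventh = A♯–C♯–E–G; second inversion → fifth (E) lowest.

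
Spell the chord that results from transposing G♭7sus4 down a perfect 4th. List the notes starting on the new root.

A perfect 4th down from Gb is Db, so the new chord is Db dominant seventh suspended fourth.
- root: Db
- perfect 4th: Gb
- perfect 5th: Ab
- minor 7th: Cb

Db, Gb, Ab, Cb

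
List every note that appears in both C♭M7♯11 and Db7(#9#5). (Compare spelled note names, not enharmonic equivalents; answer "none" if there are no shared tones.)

Cb F

C♭M7♯11: Cb Eb Gb Bb F
Db7(#9#5): Db F A Cb E
Common to both → Cb, F.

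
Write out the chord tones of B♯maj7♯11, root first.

B# D## F## A## E##

B♯maj7♯11 is a major seventh sharp eleven built on B#.
Root: B#
Major 3rd (3rd): D##
Perfect 5th (5th): F##
Major 7th (7th): A##
Augmented 11th (11th): E##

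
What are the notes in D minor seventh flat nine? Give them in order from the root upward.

Root D, quality minor seventh flat nine:
D — root
F — minor 3rd
A — perfect 5th
C — minor 7th
E-flat — minor 9th

D – F – A – C – E-flat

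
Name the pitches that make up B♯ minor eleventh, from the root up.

Root B#, quality minor eleventh:
Root: B#
Minor 3rd (3rd): D#
Perfect 5th (5th): F##
Minor 7th (7th): A#
Major 9th (9th): C##
Perfect 11th (11th): E#

B# D# F## A# C## E#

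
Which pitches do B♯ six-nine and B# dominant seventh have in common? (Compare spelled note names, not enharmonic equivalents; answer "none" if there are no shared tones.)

B-sharp, D-double-sharp, F-double-sharp

B♯ six-nine: B-sharp D-double-sharp F-double-sharp G-double-sharp C-double-sharp
B# dominant seventh: B-sharp D-double-sharp F-double-sharp A-sharp
Common to both → B-sharp, D-double-sharp, F-double-sharp.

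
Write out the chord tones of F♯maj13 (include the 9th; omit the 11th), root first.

F#, A#, C#, E#, G#, D#

Root F#, quality major thirteenth:
- root: F#
- major 3rd: A#
- perfect 5th: C#
- major 7th: E#
- major 9th: G#
- major 13th: D#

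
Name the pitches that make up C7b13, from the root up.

C, E, G, Bb, Ab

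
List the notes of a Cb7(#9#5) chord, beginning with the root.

Cb – Eb – G – Bbb – D

Root Cb, quality dominant seventh sharp nine sharp five:
Cb — root
Eb — major 3rd
G — augmented 5th
Bbb — minor 7th
D — augmented 9th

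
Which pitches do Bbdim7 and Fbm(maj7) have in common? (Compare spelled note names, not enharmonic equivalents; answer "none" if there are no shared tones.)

Bbdim7 = Bb, Db, Fb, Abb.
Fbm(maj7) = Fb, Abb, Cb, Eb.
Shared: Fb, Abb.

Fb, Abb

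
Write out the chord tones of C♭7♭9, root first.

Cb Eb Gb Bbb Dbb

C♭7♭9 is a dominant seventh flat nine built on Cb.
Root: Cb
Major 3rd (3rd): Eb
Perfect 5th (5th): Gb
Minor 7th (7th): Bbb
Minor 9th (9th): Dbb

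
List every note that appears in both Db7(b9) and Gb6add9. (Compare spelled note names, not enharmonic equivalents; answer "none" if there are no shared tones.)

Db  Ab

Db7(b9) = Db, F, Ab, Cb, Ebb.
Gb6add9 = Gb, Bb, Db, Eb, Ab.
Shared: Db, Ab.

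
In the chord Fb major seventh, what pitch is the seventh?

Eb

Fb major seventh is built on Fb; its 7th is a major 7th above the root.
A seventh above F uses the letter E, and the major 7th above Fb is Eb.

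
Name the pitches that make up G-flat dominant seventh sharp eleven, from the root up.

Gb, Bb, Db, Fb, C

Root Gb, quality dominant seventh sharp eleven:
Gb — root
Bb — major 3rd
Db — perfect 5th
Fb — minor 7th
C — augmented 11th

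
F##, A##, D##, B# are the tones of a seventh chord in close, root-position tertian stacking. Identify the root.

Stacking in thirds gives B# – D## – F## – A##, so B# is the root — B# major seventh.

B#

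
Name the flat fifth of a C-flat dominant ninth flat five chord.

Root of C-flat dominant ninth flat five = Cb. The 5th is a diminished 5th: Cb up a diminished 5th → Gbb.

Gbb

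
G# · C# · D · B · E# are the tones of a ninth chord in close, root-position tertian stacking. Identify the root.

C#

Stacking in thirds gives C# – E# – G# – B – D, so C# is the root — C# dominant seventh flat nine.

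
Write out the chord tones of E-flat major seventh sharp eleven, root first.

Root Eb, quality major seventh sharp eleven:
- root: Eb
- major 3rd: G
- perfect 5th: Bb
- major 7th: D
- augmented 11th: A

Eb  G  Bb  D  A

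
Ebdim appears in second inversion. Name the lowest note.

Bbb

Ebdim in root position is Eb–Gb–Bbb.
Second inversion places the fifth in the bass, which is Bbb.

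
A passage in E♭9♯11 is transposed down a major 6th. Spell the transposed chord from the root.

A major 6th down from E♭ is G♭, so the new chord is G♭ dominant ninth sharp eleven.
G♭ — root
B♭ — major 3rd
D♭ — perfect 5th
F♭ — minor 7th
A♭ — major 9th
C — augmented 11th

G♭  B♭  D♭  F♭  A♭  C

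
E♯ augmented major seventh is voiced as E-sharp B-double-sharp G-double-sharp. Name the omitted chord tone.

D-double-sharp

E♯ augmented major seventh = E-sharp, G-double-sharp, B-double-sharp, D-double-sharp. The voicing lacks the 7th (major 7th), D-double-sharp.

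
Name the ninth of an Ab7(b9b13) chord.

Root of Ab7(b9b13) = A♭. The 9th is a minor 9th: A♭ up a minor 9th → B𝄫.

B𝄫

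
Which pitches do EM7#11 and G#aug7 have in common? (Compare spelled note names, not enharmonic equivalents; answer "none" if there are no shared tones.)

EM7#11 = E, G♯, B, D♯, A♯.
G#aug7 = G♯, B♯, D𝄪, F♯.
Shared: G♯.

G♯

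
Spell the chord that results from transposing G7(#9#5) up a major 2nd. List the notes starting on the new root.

Transposed root: G → A (major 2nd up). So we spell A dominant seventh sharp nine sharp five:
Root: A
Major 3rd (3rd): C#
Augmented 5th (5th): E#
Minor 7th (7th): G
Augmented 9th (9th): B#

A C# E# G B#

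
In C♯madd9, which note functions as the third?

C♯madd9 is built on C#; its 3rd is a minor 3rd above the root.
A third above C uses the letter E, and the minor 3rd above C# is E.

E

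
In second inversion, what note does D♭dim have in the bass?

D♭dim in root position is Db–Fb–Abb.
Second inversion places the fifth in the bass, which is Abb.

Abb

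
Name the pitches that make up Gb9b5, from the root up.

G♭, B♭, D𝄫, F♭, A♭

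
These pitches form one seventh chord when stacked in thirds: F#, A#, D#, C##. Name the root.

Arranged so that each adjacent pair is a third by letter name: D# – F# – A# – C##.
The bottom of that stack, D#, is the root (this is D# minor-major seventh).

D#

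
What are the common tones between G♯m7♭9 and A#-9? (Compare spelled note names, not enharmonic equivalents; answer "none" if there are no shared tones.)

G#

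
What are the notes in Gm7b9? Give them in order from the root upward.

Root G, quality minor seventh flat nine:
Root: G
Minor 3rd (3rd): B♭
Perfect 5th (5th): D
Minor 7th (7th): F
Minor 9th (9th): A♭

G  B♭  D  F  A♭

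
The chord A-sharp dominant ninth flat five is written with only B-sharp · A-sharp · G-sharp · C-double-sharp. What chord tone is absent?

A-sharp dominant ninth flat five = A-sharp, C-double-sharp, E, G-sharp, B-sharp. The voicing lacks the 5th (diminished 5th), E.

E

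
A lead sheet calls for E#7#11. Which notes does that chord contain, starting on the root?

E#  G##  B#  D#  A##

E#7#11: dominant seventh sharp eleven on E#.
E# — root
G## — major 3rd
B# — perfect 5th
D# — minor 7th
A## — augmented 11th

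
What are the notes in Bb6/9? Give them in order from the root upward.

Bb D F G C

Bb6/9: six-nine on Bb.
root → Bb
3rd (major 3rd) → D
5th (perfect 5th) → F
6th (major 6th) → G
9th (major 9th) → C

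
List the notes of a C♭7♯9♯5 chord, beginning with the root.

Cb – Eb – G – Bbb – D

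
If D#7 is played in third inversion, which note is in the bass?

C#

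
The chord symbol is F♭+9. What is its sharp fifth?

C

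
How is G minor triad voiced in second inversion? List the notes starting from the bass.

D, G, B-flat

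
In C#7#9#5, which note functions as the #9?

C#7#9#5 is built on C#; its 9th is an augmented 9th above the root.
A second above C uses the letter D, and the augmented 9th above C# is D##.

D##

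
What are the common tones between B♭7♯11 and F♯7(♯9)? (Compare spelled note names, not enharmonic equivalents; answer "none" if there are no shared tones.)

B♭7♯11 = Bb, D, F, Ab, E.
F♯7(♯9) = F#, A#, C#, E, G##.
Shared: E.

E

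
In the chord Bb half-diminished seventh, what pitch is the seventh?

A-flat

Root of Bb half-diminished seventh = B-flat. The 7th is a minor 7th: B-flat up a minor 7th → A-flat.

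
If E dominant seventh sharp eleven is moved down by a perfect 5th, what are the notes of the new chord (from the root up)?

A, C#, E, G, D#

A perfect 5th down from E is A, so the new chord is A dominant seventh sharp eleven.
A — root
C# — major 3rd
E — perfect 5th
G — minor 7th
D# — augmented 11th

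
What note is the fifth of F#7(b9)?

C#

F#7(b9) is built on F#; its 5th is a perfect 5th above the root.
A fifth above F uses the letter C, and the perfect 5th above F# is C#.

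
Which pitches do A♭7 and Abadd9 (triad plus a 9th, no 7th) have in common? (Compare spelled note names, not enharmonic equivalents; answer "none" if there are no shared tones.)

A♭, C, E♭

A♭7 = A♭, C, E♭, G♭.
Abadd9 = A♭, C, E♭, B♭.
Shared: A♭, C, E♭.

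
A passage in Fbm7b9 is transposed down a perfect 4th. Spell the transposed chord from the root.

Cb – Ebb – Gb – Bbb – Dbb

A perfect 4th down from Fb is Cb, so the new chord is Cb minor seventh flat nine.
Cb — root
Ebb — minor 3rd
Gb — perfect 5th
Bbb — minor 7th
Dbb — minor 9th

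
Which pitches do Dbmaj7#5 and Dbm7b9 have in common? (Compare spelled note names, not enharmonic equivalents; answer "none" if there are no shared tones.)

Dbmaj7#5 = Db, F, A, C.
Dbm7b9 = Db, Fb, Ab, Cb, Ebb.
Shared: Db.

Db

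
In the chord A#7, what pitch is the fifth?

E♯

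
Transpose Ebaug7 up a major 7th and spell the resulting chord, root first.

Transposed root: Eb → D (major 7th up). So we spell D augmented seventh:
root → D
3rd (major 3rd) → F#
5th (augmented 5th) → A#
7th (minor 7th) → C

D – F# – A# – C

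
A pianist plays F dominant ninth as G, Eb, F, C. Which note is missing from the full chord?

A

F dominant ninth = F, A, C, Eb, G. The voicing lacks the 3rd (major 3rd), A.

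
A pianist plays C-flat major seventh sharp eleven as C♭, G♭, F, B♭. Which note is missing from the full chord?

E♭

C-flat major seventh sharp eleven = C♭, E♭, G♭, B♭, F. The voicing lacks the 3rd (major 3rd), E♭.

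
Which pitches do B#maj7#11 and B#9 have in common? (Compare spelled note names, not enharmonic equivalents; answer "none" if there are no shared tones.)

B# – D## – F##

B#maj7#11 = B#, D##, F##, A##, E##.
B#9 = B#, D##, F##, A#, C##.
Shared: B#, D##, F##.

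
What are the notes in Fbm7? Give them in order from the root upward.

Fbm7 is a minor seventh built on Fb.
- root: Fb
- minor 3rd: Abb
- perfect 5th: Cb
- minor 7th: Ebb

Fb  Abb  Cb  Ebb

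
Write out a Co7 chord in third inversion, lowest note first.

In root position, Co7 is C–Eb–Gb–Bbb.
Third inversion puts the seventh (Bbb) in the bass.

Bbb, C, Eb, Gb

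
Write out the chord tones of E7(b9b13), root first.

Root E, quality dominant seventh flat nine flat thirteen:
- root: E
- major 3rd: G♯
- perfect 5th: B
- minor 7th: D
- minor 9th: F
- minor 13th: C

E – G♯ – B – D – F – C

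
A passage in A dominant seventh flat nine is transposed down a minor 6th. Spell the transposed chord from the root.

C♯, E♯, G♯, B, D

A minor 6th down from A is C♯, so the new chord is C♯ dominant seventh flat nine.
Root: C♯
Major 3rd (3rd): E♯
Perfect 5th (5th): G♯
Minor 7th (7th): B
Minor 9th (9th): D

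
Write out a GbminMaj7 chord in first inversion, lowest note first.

Bbb  Db  F  Gb

GbminMaj7 = Gb–Bbb–Db–F; first inversion → third (Bbb) lowest.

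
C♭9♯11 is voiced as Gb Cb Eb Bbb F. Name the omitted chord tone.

The full C♭9♯11 chord is Cb, Eb, Gb, Bbb, Db, F.
Comparing with the voicing, the major 9th (9th) — Db — is absent.

Db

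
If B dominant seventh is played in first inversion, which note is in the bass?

B dominant seventh = B–D#–F#–A. First inversion → third in the bass = D#.

D#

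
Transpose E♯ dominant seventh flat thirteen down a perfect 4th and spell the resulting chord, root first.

B#, D##, F##, A#, G#

Transposed root: E# → B# (perfect 4th down). So we spell B# dominant seventh flat thirteen:
Root: B#
Major 3rd (3rd): D##
Perfect 5th (5th): F##
Minor 7th (7th): A#
Minor 13th (13th): G#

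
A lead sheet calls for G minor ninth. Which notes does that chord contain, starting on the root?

G minor ninth is a minor ninth built on G.
Root: G
Minor 3rd (3rd): Bb
Perfect 5th (5th): D
Minor 7th (7th): F
Major 9th (9th): A

G, Bb, D, F, A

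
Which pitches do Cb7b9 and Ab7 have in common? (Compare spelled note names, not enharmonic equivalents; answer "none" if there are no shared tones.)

Cb7b9 = Cb, Eb, Gb, Bbb, Dbb.
Ab7 = Ab, C, Eb, Gb.
Shared: Eb, Gb.

Eb, Gb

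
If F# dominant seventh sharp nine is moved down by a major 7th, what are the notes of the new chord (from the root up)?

G B D F A#

Transposed root: F# → G (major 7th down). So we spell G dominant seventh sharp nine:
- root: G
- major 3rd: B
- perfect 5th: D
- minor 7th: F
- augmented 9th: A#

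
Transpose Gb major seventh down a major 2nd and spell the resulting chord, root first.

Gb down a major 2nd → Fb. New chord: Fb major seventh.
root → Fb
3rd (major 3rd) → Ab
5th (perfect 5th) → Cb
7th (major 7th) → Eb

Fb Ab Cb Eb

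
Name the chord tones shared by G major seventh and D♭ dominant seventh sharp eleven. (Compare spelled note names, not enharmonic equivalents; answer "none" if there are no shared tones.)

G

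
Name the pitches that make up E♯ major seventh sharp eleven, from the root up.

E-sharp G-double-sharp B-sharp D-double-sharp A-double-sharp

Root E-sharp, quality major seventh sharp eleven:
E-sharp — root
G-double-sharp — major 3rd
B-sharp — perfect 5th
D-double-sharp — major 7th
A-double-sharp — augmented 11th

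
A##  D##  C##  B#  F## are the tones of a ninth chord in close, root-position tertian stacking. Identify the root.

B#

Stacking in thirds gives B# – D## – F## – A## – C##, so B# is the root — B# major ninth.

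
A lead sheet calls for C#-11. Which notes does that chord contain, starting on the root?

Root C#, quality minor eleventh:
root → C#
3rd (minor 3rd) → E
5th (perfect 5th) → G#
7th (minor 7th) → B
9th (major 9th) → D#
11th (perfect 11th) → F#

C#, E, G#, B, D#, F#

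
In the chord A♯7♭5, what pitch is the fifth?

E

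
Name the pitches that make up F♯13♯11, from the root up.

Root F#, quality dominant thirteenth sharp eleven:
root → F#
3rd (major 3rd) → A#
5th (perfect 5th) → C#
7th (minor 7th) → E
9th (major 9th) → G#
11th (augmented 11th) → B#
13th (major 13th) → D#

F# A# C# E G# B# D#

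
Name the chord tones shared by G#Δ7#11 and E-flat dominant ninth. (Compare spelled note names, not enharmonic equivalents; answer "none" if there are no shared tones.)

none

G#Δ7#11: G# B# D# F## C##
E-flat dominant ninth: Eb G Bb Db F
Common to both → none.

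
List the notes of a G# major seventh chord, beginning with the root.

G#  B#  D#  F##

Root G#, quality major seventh:
G# — root
B# — major 3rd
D# — perfect 5th
F## — major 7th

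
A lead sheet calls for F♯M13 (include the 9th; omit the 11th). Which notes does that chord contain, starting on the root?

F# A# C# E# G# D#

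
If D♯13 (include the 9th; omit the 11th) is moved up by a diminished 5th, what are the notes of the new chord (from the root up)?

A, C#, E, G, B, F#

A diminished 5th up from D# is A, so the new chord is A dominant thirteenth.
- root: A
- major 3rd: C#
- perfect 5th: E
- minor 7th: G
- major 9th: B
- major 13th: F#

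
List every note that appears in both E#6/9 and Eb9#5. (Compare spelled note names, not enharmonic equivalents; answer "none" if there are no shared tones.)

none

E#6/9: E♯ G𝄪 B♯ C𝄪 F𝄪
Eb9#5: E♭ G B D♭ F
Common to both → none.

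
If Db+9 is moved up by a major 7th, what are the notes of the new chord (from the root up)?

A major 7th up from Db is C, so the new chord is C dominant ninth sharp five.
C — root
E — major 3rd
G# — augmented 5th
Bb — minor 7th
D — major 9th

C  E  G#  Bb  D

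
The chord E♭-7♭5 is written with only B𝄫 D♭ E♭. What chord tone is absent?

G♭

E♭-7♭5 = E♭, G♭, B𝄫, D♭. The voicing lacks the 3rd (minor 3rd), G♭.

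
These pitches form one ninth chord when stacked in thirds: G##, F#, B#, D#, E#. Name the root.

Arranged so that each adjacent pair is a third by letter name: E# – G## – B# – D# – F#.
The bottom of that stack, E#, is the root (this is E# dominant seventh flat nine).

E#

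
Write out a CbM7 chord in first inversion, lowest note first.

Eb – Gb – Bb – Cb

In root position, CbM7 is Cb–Eb–Gb–Bb.
First inversion puts the third (Eb) in the bass.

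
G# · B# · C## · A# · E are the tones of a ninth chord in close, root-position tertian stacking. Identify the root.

A#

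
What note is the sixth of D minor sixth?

Root of D minor sixth = D. The 6th is a major 6th: D up a major 6th → B.

B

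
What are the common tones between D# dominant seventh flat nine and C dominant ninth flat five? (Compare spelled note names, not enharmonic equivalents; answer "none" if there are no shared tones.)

E

D# dominant seventh flat nine = D-sharp, F-double-sharp, A-sharp, C-sharp, E.
C dominant ninth flat five = C, E, G-flat, B-flat, D.
Shared: E.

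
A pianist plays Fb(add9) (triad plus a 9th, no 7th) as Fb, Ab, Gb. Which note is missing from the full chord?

Fb(add9) = Fb, Ab, Cb, Gb. The voicing lacks the 5th (perfect 5th), Cb.

Cb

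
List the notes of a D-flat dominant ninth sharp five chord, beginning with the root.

D-flat, F, A, C-flat, E-flat

Root D-flat, quality dominant ninth sharp five:
root → D-flat
3rd (major 3rd) → F
5th (augmented 5th) → A
7th (minor 7th) → C-flat
9th (major 9th) → E-flat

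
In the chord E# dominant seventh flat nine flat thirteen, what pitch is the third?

G𝄪

Root of E# dominant seventh flat nine flat thirteen = E♯. The 3rd is a major 3rd: E♯ up a major 3rd → G𝄪.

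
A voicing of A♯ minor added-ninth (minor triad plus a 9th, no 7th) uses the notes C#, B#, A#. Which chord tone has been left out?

A♯ minor added-ninth = A#, C#, E#, B#. The voicing lacks the 5th (perfect 5th), E#.

E#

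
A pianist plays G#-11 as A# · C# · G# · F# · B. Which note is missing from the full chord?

D#

G#-11 = G#, B, D#, F#, A#, C#. The voicing lacks the 5th (perfect 5th), D#.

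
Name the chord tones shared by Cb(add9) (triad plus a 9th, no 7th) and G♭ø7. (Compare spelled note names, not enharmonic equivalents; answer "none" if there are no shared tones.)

Gb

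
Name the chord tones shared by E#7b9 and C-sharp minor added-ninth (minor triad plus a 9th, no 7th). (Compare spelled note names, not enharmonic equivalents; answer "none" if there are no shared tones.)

E#7b9: E# G## B# D# F#
C-sharp minor added-ninth: C# E G# D#
Common to both → D#.

D#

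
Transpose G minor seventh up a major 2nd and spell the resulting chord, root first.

A, C, E, G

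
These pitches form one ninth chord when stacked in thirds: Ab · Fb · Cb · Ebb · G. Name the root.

Fb

Arranged so that each adjacent pair is a third by letter name: Fb – Ab – Cb – Ebb – G.
The bottom of that stack, Fb, is the root (this is Fb dominant seventh sharp nine).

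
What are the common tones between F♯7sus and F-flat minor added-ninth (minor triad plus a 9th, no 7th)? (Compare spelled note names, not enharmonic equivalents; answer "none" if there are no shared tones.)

F♯7sus = F♯, B, C♯, E.
F-flat minor added-ninth = F♭, A𝄫, C♭, G♭.
Shared: none.

none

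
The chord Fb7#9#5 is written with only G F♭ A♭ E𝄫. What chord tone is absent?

C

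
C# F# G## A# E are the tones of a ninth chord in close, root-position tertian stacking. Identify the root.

F#

Stacking in thirds gives F# – A# – C# – E – G##, so F# is the root — F# dominant seventh sharp nine.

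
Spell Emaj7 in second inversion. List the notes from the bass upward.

B  D#  E  G#

Emaj7 = E–G#–B–D#; second inversion → fifth (B) lowest.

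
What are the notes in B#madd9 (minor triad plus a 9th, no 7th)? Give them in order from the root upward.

B#madd9: minor added-ninth on B#.
- root: B#
- minor 3rd: D#
- perfect 5th: F##
- major 9th: C##

B#  D#  F##  C##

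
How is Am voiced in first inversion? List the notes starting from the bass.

C, E, A

Am = A–C–E; first inversion → third (C) lowest.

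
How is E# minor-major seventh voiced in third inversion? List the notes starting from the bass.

D-double-sharp  E-sharp  G-sharp  B-sharp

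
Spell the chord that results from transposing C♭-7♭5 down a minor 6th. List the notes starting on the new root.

Eb, Gb, Bbb, Db

Transposed root: Cb → Eb (minor 6th down). So we spell Eb half-diminished seventh:
Root: Eb
Minor 3rd (3rd): Gb
Diminished 5th (5th): Bbb
Minor 7th (7th): Db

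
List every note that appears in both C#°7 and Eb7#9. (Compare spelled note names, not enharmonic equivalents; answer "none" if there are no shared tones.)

C#°7 = C#, E, G, Bb.
Eb7#9 = Eb, G, Bb, Db, F#.
Shared: G, Bb.

G  Bb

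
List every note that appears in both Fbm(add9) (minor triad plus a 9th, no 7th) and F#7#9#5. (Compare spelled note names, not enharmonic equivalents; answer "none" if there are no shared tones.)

none

Fbm(add9): Fb Abb Cb Gb
F#7#9#5: F# A# C## E G##
Common to both → none.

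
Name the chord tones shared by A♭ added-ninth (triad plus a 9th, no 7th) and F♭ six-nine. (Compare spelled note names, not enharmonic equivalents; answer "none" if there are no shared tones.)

A-flat

A♭ added-ninth = A-flat, C, E-flat, B-flat.
F♭ six-nine = F-flat, A-flat, C-flat, D-flat, G-flat.
Shared: A-flat.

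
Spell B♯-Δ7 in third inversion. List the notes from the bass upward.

A𝄪 – B♯ – D♯ – F𝄪

B♯-Δ7 = B♯–D♯–F𝄪–A𝄪; third inversion → seventh (A𝄪) lowest.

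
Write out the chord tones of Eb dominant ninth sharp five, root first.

Eb, G, B, Db, F

Eb dominant ninth sharp five is a dominant ninth sharp five built on Eb.
root → Eb
3rd (major 3rd) → G
5th (augmented 5th) → B
7th (minor 7th) → Db
9th (major 9th) → F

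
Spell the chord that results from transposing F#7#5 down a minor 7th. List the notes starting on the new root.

G# – B# – D## – F#

A minor 7th down from F# is G#, so the new chord is G# augmented seventh.
- root: G#
- major 3rd: B#
- augmented 5th: D##
- minor 7th: F#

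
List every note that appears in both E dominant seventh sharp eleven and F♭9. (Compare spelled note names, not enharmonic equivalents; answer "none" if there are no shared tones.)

E dominant seventh sharp eleven: E G# B D A#
F♭9: Fb Ab Cb Ebb Gb
Common to both → none.

none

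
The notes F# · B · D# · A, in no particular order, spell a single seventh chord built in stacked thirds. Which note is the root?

B

Stacking in thirds gives B – D# – F# – A, so B is the root — B dominant seventh.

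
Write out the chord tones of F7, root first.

F7: dominant seventh on F.
F — root
A — major 3rd
C — perfect 5th
Eb — minor 7th

F  A  C  Eb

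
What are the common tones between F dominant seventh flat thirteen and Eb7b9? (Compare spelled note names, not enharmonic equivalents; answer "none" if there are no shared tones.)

F dominant seventh flat thirteen = F, A, C, Eb, Db.
Eb7b9 = Eb, G, Bb, Db, Fb.
Shared: Eb, Db.

Eb, Db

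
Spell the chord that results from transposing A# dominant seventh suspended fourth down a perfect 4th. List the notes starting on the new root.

E-sharp, A-sharp, B-sharp, D-sharp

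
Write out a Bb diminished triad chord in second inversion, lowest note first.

Bb diminished triad = Bb–Db–Fb; second inversion → fifth (Fb) lowest.

Fb, Bb, Db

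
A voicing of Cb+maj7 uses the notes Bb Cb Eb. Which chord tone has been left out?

G

The full Cb+maj7 chord is Cb, Eb, G, Bb.
Comparing with the voicing, the augmented 5th (5th) — G — is absent.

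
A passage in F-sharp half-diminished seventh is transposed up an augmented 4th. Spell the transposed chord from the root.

B-sharp, D-sharp, F-sharp, A-sharp

An augmented 4th up from F-sharp is B-sharp, so the new chord is B-sharp half-diminished seventh.
B-sharp — root
D-sharp — minor 3rd
F-sharp — diminished 5th
A-sharp — minor 7th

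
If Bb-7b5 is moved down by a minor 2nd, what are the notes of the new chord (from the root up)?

A C Eb G

A minor 2nd down from Bb is A, so the new chord is A half-diminished seventh.
Root: A
Minor 3rd (3rd): C
Diminished 5th (5th): Eb
Minor 7th (7th): G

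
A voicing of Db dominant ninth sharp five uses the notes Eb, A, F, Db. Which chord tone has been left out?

Cb

Db dominant ninth sharp five = Db, F, A, Cb, Eb. The voicing lacks the 7th (minor 7th), Cb.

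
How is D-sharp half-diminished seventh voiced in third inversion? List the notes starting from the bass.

D-sharp half-diminished seventh = D#–F#–A–C#; third inversion → seventh (C#) lowest.

C#, D#, F#, A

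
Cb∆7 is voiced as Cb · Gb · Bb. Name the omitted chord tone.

Eb

The full Cb∆7 chord is Cb, Eb, Gb, Bb.
Comparing with the voicing, the major 3rd (3rd) — Eb — is absent.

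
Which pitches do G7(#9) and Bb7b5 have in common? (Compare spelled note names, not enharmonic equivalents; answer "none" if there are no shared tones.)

G7(#9): G B D F A#
Bb7b5: Bb D Fb Ab
Common to both → D.

D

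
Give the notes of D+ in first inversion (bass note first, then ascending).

D+ = D–F#–A#; first inversion → third (F#) lowest.

F#, A#, D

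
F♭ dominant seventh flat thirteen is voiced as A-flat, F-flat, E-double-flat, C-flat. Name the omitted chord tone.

F♭ dominant seventh flat thirteen = F-flat, A-flat, C-flat, E-double-flat, D-double-flat. The voicing lacks the 13th (minor 13th), D-double-flat.

D-double-flat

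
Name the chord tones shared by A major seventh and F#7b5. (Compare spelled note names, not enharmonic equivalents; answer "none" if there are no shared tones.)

E

A major seventh: A C# E G#
F#7b5: F# A# C E
Common to both → E.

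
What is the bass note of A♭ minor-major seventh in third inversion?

A♭ minor-major seventh in root position is A-flat–C-flat–E-flat–G.
Third inversion places the seventh in the bass, which is G.

G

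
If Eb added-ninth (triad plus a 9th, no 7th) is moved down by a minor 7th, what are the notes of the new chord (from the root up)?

F A C G

E-flat down a minor 7th → F. New chord: F added-ninth.
F — root
A — major 3rd
C — perfect 5th
G — major 9th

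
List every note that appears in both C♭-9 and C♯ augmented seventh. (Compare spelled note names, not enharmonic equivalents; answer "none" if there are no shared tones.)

none

C♭-9 = C♭, E𝄫, G♭, B𝄫, D♭.
C♯ augmented seventh = C♯, E♯, G𝄪, B.
Shared: none.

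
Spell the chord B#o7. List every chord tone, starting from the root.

B#o7: diminished seventh on B#.
- root: B#
- minor 3rd: D#
- diminished 5th: F#
- diminished 7th: A

B#, D#, F#, A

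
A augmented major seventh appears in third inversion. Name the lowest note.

G-sharp

A augmented major seventh in root position is A–C-sharp–E-sharp–G-sharp.
Third inversion places the seventh in the bass, which is G-sharp.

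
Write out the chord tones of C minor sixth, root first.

Root C, quality minor sixth:
Root: C
Minor 3rd (3rd): Eb
Perfect 5th (5th): G
Major 6th (6th): A

C, Eb, G, A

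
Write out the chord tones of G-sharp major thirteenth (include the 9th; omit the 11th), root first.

G-sharp major thirteenth is a major thirteenth built on G#.
- root: G#
- major 3rd: B#
- perfect 5th: D#
- major 7th: F##
- major 9th: A#
- major 13th: E#

G# – B# – D# – F## – A# – E#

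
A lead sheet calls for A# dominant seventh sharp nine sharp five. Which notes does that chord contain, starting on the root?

A-sharp  C-double-sharp  E-double-sharp  G-sharp  B-double-sharp

Root A-sharp, quality dominant seventh sharp nine sharp five:
Root: A-sharp
Major 3rd (3rd): C-double-sharp
Augmented 5th (5th): E-double-sharp
Minor 7th (7th): G-sharp
Augmented 9th (9th): B-double-sharp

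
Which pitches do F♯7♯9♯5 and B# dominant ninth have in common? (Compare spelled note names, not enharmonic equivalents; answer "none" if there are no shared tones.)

F♯7♯9♯5: F♯ A♯ C𝄪 E G𝄪
B# dominant ninth: B♯ D𝄪 F𝄪 A♯ C𝄪
Common to both → A♯, C𝄪.

A♯ C𝄪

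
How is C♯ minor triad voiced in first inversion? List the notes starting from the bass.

E, G-sharp, C-sharp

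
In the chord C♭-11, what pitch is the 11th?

Fb

C♭-11 is built on Cb; its 11th is a perfect 11th above the root.
A fourth above C uses the letter F, and the perfect 11th above Cb is Fb.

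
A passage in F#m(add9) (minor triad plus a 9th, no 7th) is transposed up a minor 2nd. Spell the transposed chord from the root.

Transposed root: F# → G (minor 2nd up). So we spell G minor added-ninth:
G — root
Bb — minor 3rd
D — perfect 5th
A — major 9th

G, Bb, D, A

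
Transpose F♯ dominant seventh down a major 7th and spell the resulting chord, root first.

A major 7th down from F-sharp is G, so the new chord is G dominant seventh.
root → G
3rd (major 3rd) → B
5th (perfect 5th) → D
7th (minor 7th) → F

G  B  D  F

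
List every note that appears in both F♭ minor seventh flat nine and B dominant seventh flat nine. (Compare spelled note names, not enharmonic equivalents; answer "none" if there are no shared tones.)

F♭ minor seventh flat nine: F-flat A-double-flat C-flat E-double-flat G-double-flat
B dominant seventh flat nine: B D-sharp F-sharp A C
Common to both → none.

none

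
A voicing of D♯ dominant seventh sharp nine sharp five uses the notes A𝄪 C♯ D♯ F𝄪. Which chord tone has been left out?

E𝄪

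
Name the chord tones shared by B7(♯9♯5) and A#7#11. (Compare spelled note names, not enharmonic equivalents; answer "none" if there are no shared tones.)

C##

B7(♯9♯5) = B, D#, F##, A, C##.
A#7#11 = A#, C##, E#, G#, D##.
Shared: C##.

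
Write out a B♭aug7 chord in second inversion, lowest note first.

F# Ab Bb D

B♭aug7 = Bb–D–F#–Ab; second inversion → fifth (F#) lowest.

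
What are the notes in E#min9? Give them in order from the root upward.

E♯, G♯, B♯, D♯, F𝄪

Root E♯, quality minor ninth:
- root: E♯
- minor 3rd: G♯
- perfect 5th: B♯
- minor 7th: D♯
- major 9th: F𝄪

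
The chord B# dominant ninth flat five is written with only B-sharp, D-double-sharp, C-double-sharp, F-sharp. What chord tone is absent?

B# dominant ninth flat five = B-sharp, D-double-sharp, F-sharp, A-sharp, C-double-sharp. The voicing lacks the 7th (minor 7th), A-sharp.

A-sharp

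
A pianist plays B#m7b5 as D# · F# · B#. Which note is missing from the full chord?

A#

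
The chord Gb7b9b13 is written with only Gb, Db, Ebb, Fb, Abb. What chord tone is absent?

Bb

The full Gb7b9b13 chord is Gb, Bb, Db, Fb, Abb, Ebb.
Comparing with the voicing, the major 3rd (3rd) — Bb — is absent.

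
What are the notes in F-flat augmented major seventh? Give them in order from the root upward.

Fb  Ab  C  Eb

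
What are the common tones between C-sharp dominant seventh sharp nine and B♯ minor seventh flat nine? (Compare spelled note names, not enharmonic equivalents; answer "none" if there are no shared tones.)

C-sharp dominant seventh sharp nine: C-sharp E-sharp G-sharp B D-double-sharp
B♯ minor seventh flat nine: B-sharp D-sharp F-double-sharp A-sharp C-sharp
Common to both → C-sharp.

C-sharp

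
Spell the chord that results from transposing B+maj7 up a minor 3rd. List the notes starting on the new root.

D  F#  A#  C#

B up a minor 3rd → D. New chord: D augmented major seventh.
Root: D
Major 3rd (3rd): F#
Augmented 5th (5th): A#
Major 7th (7th): C#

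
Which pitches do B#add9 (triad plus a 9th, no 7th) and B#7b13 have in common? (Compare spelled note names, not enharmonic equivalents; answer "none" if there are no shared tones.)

B# – D## – F##

B#add9 = B#, D##, F##, C##.
B#7b13 = B#, D##, F##, A#, G#.
Shared: B#, D##, F##.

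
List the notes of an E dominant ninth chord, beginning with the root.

E, G-sharp, B, D, F-sharp

Root E, quality dominant ninth:
Root: E
Major 3rd (3rd): G-sharp
Perfect 5th (5th): B
Minor 7th (7th): D
Major 9th (9th): F-sharp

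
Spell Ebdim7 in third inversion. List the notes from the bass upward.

Dbb – Eb – Gb – Bbb

Ebdim7 = Eb–Gb–Bbb–Dbb; third inversion → seventh (Dbb) lowest.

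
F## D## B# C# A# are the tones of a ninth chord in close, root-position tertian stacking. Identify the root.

Arranged so that each adjacent pair is a third by letter name: B# – D## – F## – A# – C#.
The bottom of that stack, B#, is the root (this is B# dominant seventh flat nine).

B#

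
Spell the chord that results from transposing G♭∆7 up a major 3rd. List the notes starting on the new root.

A major 3rd up from G♭ is B♭, so the new chord is B♭ major seventh.
- root: B♭
- major 3rd: D
- perfect 5th: F
- major 7th: A

B♭  D  F  A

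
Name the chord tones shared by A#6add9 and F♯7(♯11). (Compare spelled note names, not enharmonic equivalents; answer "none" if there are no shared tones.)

A#6add9: A# C## E# F## B#
F♯7(♯11): F# A# C# E B#
Common to both → A#, B#.

A# B#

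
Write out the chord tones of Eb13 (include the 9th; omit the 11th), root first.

E♭  G  B♭  D♭  F  C

Root E♭, quality dominant thirteenth:
- root: E♭
- major 3rd: G
- perfect 5th: B♭
- minor 7th: D♭
- major 9th: F
- major 13th: C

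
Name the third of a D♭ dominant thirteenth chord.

Root of D♭ dominant thirteenth = D-flat. The 3rd is a major 3rd: D-flat up a major 3rd → F.

F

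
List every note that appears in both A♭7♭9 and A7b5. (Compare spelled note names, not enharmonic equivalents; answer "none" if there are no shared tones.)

A♭7♭9: Ab C Eb Gb Bbb
A7b5: A C# Eb G
Common to both → Eb.

Eb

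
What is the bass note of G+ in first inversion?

G+ = G–B–D♯. First inversion → third in the bass = B.

B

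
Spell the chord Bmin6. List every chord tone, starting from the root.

Bmin6: minor sixth on B.
root → B
3rd (minor 3rd) → D
5th (perfect 5th) → F♯
6th (major 6th) → G♯

B  D  F♯  G♯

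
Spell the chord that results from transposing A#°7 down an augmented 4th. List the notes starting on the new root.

E – G – B♭ – D♭

A♯ down an augmented 4th → E. New chord: E diminished seventh.
Root: E
Minor 3rd (3rd): G
Diminished 5th (5th): B♭
Diminished 7th (7th): D♭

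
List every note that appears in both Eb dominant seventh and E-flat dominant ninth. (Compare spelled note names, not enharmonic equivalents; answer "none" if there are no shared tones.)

Eb dominant seventh = E-flat, G, B-flat, D-flat.
E-flat dominant ninth = E-flat, G, B-flat, D-flat, F.
Shared: E-flat, G, B-flat, D-flat.

E-flat – G – B-flat – D-flat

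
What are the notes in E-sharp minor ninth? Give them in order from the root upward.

E-sharp minor ninth: minor ninth on E#.
Root: E#
Minor 3rd (3rd): G#
Perfect 5th (5th): B#
Minor 7th (7th): D#
Major 9th (9th): F##

E#, G#, B#, D#, F##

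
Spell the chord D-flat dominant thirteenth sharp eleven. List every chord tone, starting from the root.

D-flat dominant thirteenth sharp eleven is a dominant thirteenth sharp eleven built on D♭.
D♭ — root
F — major 3rd
A♭ — perfect 5th
C♭ — minor 7th
E♭ — major 9th
G — augmented 11th
B♭ — major 13th

D♭, F, A♭, C♭, E♭, G, B♭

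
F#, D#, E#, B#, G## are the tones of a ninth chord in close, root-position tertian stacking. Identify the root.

Stacking in thirds gives E# – G## – B# – D# – F#, so E# is the root — E# dominant seventh flat nine.

E#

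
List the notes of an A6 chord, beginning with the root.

Root A, quality major sixth:
root → A
3rd (major 3rd) → C#
5th (perfect 5th) → E
6th (major 6th) → F#

A, C#, E, F#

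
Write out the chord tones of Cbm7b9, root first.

Cbm7b9 is a minor seventh flat nine built on Cb.
Cb — root
Ebb — minor 3rd
Gb — perfect 5th
Bbb — minor 7th
Dbb — minor 9th

Cb, Ebb, Gb, Bbb, Dbb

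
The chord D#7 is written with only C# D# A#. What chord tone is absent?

The full D#7 chord is D#, F##, A#, C#.
Comparing with the voicing, the major 3rd (3rd) — F## — is absent.

F##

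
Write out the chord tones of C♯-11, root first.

C#  E  G#  B  D#  F#

C♯-11: minor eleventh on C#.
Root: C#
Minor 3rd (3rd): E
Perfect 5th (5th): G#
Minor 7th (7th): B
Major 9th (9th): D#
Perfect 11th (11th): F#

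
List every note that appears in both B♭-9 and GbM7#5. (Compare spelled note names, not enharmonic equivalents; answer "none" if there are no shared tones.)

B♭-9: B♭ D♭ F A♭ C
GbM7#5: G♭ B♭ D F
Common to both → B♭, F.

B♭, F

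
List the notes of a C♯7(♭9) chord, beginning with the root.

Root C#, quality dominant seventh flat nine:
- root: C#
- major 3rd: E#
- perfect 5th: G#
- minor 7th: B
- minor 9th: D

C#, E#, G#, B, D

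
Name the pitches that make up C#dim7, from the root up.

C#  E  G  Bb

Root C#, quality diminished seventh:
- root: C#
- minor 3rd: E
- diminished 5th: G
- diminished 7th: Bb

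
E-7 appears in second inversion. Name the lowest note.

E-7 in root position is E–G–B–D.
Second inversion places the fifth in the bass, which is B.

B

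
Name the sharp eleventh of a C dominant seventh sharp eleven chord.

F-sharp

C dominant seventh sharp eleven is built on C; its 11th is an augmented 11th above the root.
A fourth above C uses the letter F, and the augmented 11th above C is F-sharp.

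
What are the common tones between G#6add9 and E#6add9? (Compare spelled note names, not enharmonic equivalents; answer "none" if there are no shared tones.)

B#, E#

G#6add9: G# B# D# E# A#
E#6add9: E# G## B# C## F##
Common to both → B#, E#.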